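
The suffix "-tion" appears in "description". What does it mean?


Suffix: -tion
Example: description (describe + -tion, with a spelling change)
Meaning = act or process


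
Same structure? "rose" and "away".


Pattern of "rose": [0, 1, 2, 3]
Pattern of "away": [0, 1, 0, 2]
Patterns do not match
Same pattern = No


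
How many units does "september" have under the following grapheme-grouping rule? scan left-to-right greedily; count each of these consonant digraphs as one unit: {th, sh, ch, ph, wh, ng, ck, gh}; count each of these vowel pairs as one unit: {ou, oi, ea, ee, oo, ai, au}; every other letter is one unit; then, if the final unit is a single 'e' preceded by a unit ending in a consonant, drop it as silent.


Word: "september" (9 letters)
Left-to-right scan:
  (1) 's' (letter)
  (2) 'e' (letter)
  (3) 'p' (letter)
  (4) 't' (letter)
  (5) 'e' (letter)
  (6) 'm' (letter)
  (7) 'b' (letter)
  (8) 'e' (letter)
  (9) 'r' (letter)
Units from scan: 9
Sound units = 9 units


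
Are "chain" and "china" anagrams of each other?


Word 1: "chain" → sorted: achin
Word 2: "china" → sorted: achin
Same letters? achin == achin
Anagram = Yes


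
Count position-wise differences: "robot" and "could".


Comparing character by character (same length = 5):
  Pos 0: 'r' vs 'c' !=
  Pos 1: 'o' vs 'o' =
  Pos 2: 'b' vs 'u' !=
  Pos 3: 'o' vs 'l' !=
  Pos 4: 't' vs 'd' !=
Hamming distance = 4


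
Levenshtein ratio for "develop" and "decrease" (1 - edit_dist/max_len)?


Word 1: "develop" (length 7)
Word 2: "decrease" (length 8)
One optimal edit sequence:
  1. keep 'd'
  2. keep 'e'
  3. insert 'c'  (+1)
  4. substitute 'v' -> 'r'  (+1)
  5. keep 'e'
  6. substitute 'l' -> 'a'  (+1)
  7. substitute 'o' -> 's'  (+1)
  8. substitute 'p' -> 'e'  (+1)
Edit distance = 5
Max length = max(7, 8) = 8
Similarity = 1 - 5/8
= 0.3750


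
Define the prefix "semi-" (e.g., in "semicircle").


Prefix: semi-
Example: semicircle (semi- + circle)
Meaning = half


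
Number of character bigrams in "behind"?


Word: "behind" (length 6)
Number of 2-grams = length - 2 + 1 = 6 - 2 + 1
= 5


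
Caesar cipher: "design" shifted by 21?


Word: "design"
Shift: 21
Each letter → (letter + shift) mod 26:
  'd' (3) + 21 = 24 → 'y'
  'e' (4) + 21 = 25 → 'z'
  's' (18) + 21 = 13 → 'n'
  'i' (8) + 21 = 3 → 'd'
  'g' (6) + 21 = 1 → 'b'
  'n' (13) + 21 = 8 → 'i'
Result = "yzndbi"


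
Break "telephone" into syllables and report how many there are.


Word: "telephone"
Syllable breakdown: tel / e / phone
Counting: 3 parts
= 3 syllables


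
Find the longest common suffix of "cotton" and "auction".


Word 1: "cotton"
Word 2: "auction"
Comparing from end:
  Pos -1: 'n' == 'n'
  Pos -2: 'o' == 'o'
  Pos -3: 't' != 'i' (stop)
LCS = "on" (length 2)


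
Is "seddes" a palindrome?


Word: "seddes"
Reversed: "seddes"
Forward == Backward? seddes == seddes
Palindrome = Yes


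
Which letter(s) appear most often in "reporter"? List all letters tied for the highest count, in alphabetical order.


Word: "reporter"
Letter counts:
  'e': 2
  'o': 1
  'p': 1
  'r': 3
  't': 1
Maximum count = 3
Most frequent = 'r' (3 times each)


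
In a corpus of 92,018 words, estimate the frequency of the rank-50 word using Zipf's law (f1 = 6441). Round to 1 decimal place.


Zipf's law: f(r) = f(1) / r
f(1) = 6441
f(50) = 6441 / 50
= 128.8 occurrences


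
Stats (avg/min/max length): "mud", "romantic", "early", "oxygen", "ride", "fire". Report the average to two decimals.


Lengths: "mud"=3, "romantic"=8, "early"=5, "oxygen"=6, "ride"=4, "fire"=4
Sum = 30, Count = 6
Average = 30/6 = 5.00
= avg=5.00, min=3, max=8


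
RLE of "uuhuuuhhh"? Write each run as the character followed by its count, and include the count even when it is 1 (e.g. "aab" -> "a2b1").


String: "uuhuuuhhh"
Scanning for consecutive runs:
  'u' x 2
  'h' x 1
  'u' x 3
  'h' x 3
RLE = "u2h1u3h3"


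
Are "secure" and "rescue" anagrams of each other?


Word 1: "secure" → sorted: ceersu
Word 2: "rescue" → sorted: ceersu
Same letters? ceersu == ceersu
Anagram = Yes


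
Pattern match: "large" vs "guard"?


Pattern of "large": [0, 1, 2, 3, 4]
Pattern of "guard": [0, 1, 2, 3, 4]
Patterns match
Same pattern = Yes


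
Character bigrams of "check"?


Word: "check" (length 5)
Number of bigrams = 5 - 2 + 1 = 4
  Position 0: "ch"
  Position 1: "he"
  Position 2: "ec"
  Position 3: "ck"
Bigrams = "ch", "he", "ec", "ck"


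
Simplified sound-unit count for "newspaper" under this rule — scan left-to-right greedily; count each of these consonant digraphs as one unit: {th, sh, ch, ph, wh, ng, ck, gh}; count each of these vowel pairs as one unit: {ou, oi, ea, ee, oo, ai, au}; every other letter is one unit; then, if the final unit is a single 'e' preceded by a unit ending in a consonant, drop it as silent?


Word: "newspaper" (9 letters)
Left-to-right scan:
  [1] 'n' (letter)
  [2] 'e' (letter)
  [3] 'w' (letter)
  [4] 's' (letter)
  [5] 'p' (letter)
  [6] 'a' (letter)
  [7] 'p' (letter)
  [8] 'e' (letter)
  [9] 'r' (letter)
Units from scan: 9
Sound units = 9 units


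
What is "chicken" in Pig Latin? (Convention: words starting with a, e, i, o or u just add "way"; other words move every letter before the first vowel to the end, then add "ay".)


Word: "chicken"
Starts with consonant(s) → move to end, add 'ay'
Consonant cluster: "ch"
Pig Latin = "ickenchay"


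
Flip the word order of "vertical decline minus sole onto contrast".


Original: "vertical decline minus sole onto contrast"
Words (1..n): vertical | decline | minus | sole | onto | contrast
Reversed (n..1): contrast | onto | sole | minus | decline | vertical
Result = "contrast onto sole minus decline vertical"


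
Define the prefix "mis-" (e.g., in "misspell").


Prefix: mis-
Example: misspell (mis- + spell)
Meaning = wrongly


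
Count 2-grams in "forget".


Word: "forget" (length 6)
Number of 2-grams = length - 2 + 1 = 6 - 2 + 1
= 5


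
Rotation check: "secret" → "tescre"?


Word: "secret", Candidate: "tescre"
Method: check if candidate is substring of word+word
"secretsecret" contains "tescre"? No
Is rotation = No


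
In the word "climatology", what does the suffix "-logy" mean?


Suffix: -logy
As in: climatology -> climate + -logy, with a spelling change
Meaning = study of


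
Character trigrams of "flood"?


Word: "flood" (length 5)
Number of trigrams = 5 - 3 + 1 = 3
  Position 0: "flo"
  Position 1: "loo"
  Position 2: "ood"
Trigrams = "flo", "loo", "ood"


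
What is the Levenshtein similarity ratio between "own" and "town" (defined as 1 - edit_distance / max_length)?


Word 1: "own" (length 3)
Word 2: "town" (length 4)
One optimal edit sequence:
  1. insert 't'  (+1)
  2. keep 'o'
  3. keep 'w'
  4. keep 'n'
Edit distance = 1
Max length = max(3, 4) = 4
Similarity = 1 - 1/4
= 0.7500


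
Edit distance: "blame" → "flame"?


Word 1: "blame" (length 5)
Word 2: "flame" (length 5)
One optimal edit sequence (insert/delete/substitute each cost 1):
  1. substitute 'b' -> 'f'  (+1)
  2. keep 'l'
  3. keep 'a'
  4. keep 'm'
  5. keep 'e'
Total edit operations: 1
Edit distance = 1


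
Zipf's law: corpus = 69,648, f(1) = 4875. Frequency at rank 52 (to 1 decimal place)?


Zipf's law: f(r) = f(1) / r
f(1) = 4875
f(52) = 4875 / 52
= 93.8 occurrences


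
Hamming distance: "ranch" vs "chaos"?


Comparing character by character (same length = 5):
  Pos 0: 'r' vs 'c' !=
  Pos 1: 'a' vs 'h' !=
  Pos 2: 'n' vs 'a' !=
  Pos 3: 'c' vs 'o' !=
  Pos 4: 'h' vs 's' !=
Hamming distance = 5


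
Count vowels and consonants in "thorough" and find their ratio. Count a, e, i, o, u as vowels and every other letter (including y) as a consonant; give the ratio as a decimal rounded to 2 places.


Word: "thorough"
Vowels (a,e,i,o,u): 3
Consonants: 5
Ratio = 3/5
= 0.60


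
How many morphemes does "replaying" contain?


Word: "replaying"
Morphemes: re- + play + -ing
Each morpheme carries meaning
= 3 morphemes


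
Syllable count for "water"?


Word: "water"
Syllable breakdown: wa · ter
Counting: 2 parts
= 2 syllables


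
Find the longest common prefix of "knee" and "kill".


Word 1: "knee"
Word 2: "kill"
Comparing from start:
  Pos 0: 'k' == 'k'
  Pos 1: 'n' != 'i' (stop)
LCP = "k" (length 1)


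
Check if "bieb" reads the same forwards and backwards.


Word: "bieb"
Reversed: "beib"
Forward == Backward? bieb != beib
Palindrome = No


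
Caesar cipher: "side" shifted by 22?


Word: "side"
Shift: 22
Each letter → (letter + shift) mod 26:
  's' (18) + 22 = 14 → 'o'
  'i' (8) + 22 = 4 → 'e'
  'd' (3) + 22 = 25 → 'z'
  'e' (4) + 22 = 0 → 'a'
Result = "oeza"


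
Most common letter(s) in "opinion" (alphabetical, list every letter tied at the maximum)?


Word: "opinion"
Letter counts:
  'i': 2
  'n': 2
  'o': 2
  'p': 1
Maximum count = 2
Most frequent = 'i', 'n', 'o' (2 times each)


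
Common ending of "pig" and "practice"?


Word 1: "pig"
Word 2: "practice"
Comparing from end:
  Pos -1: 'g' != 'e' (stop)
LCS = "" (length 0)


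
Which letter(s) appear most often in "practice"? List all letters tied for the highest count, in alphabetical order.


Word: "practice"
Letter counts:
  'a': 1
  'c': 2
  'e': 1
  'i': 1
  'p': 1
  'r': 1
  't': 1
Maximum count = 2
Most frequent = 'c' (2 times each)


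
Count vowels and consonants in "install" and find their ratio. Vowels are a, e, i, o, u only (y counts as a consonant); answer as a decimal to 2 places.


Word: "install"
Vowels (a,e,i,o,u): 2
Consonants: 5
Ratio = 2/5
= 0.40


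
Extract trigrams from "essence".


Word: "essence" (length 7)
Number of trigrams = 7 - 3 + 1 = 5
  Position 0: "ess"
  Position 1: "sse"
  Position 2: "sen"
  Position 3: "enc"
  Position 4: "nce"
Trigrams = "ess", "sse", "sen", "enc", "nce"


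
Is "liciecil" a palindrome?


Word: "liciecil"
Reversed: "liceicil"
Forward == Backward? liciecil != liceicil
Palindrome = No


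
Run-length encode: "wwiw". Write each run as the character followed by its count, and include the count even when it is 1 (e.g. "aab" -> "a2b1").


String: "wwiw"
Scanning for consecutive runs:
  'w' x 2
  'i' x 1
  'w' x 1
RLE = "w2i1w1"


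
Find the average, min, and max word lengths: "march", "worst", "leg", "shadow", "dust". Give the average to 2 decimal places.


Lengths: "march"=5, "worst"=5, "leg"=3, "shadow"=6, "dust"=4
Sum = 23, Count = 5
Average = 23/5 = 4.60
= avg=4.60, min=3, max=6


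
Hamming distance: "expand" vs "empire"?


Comparing character by character (same length = 6):
  Pos 0: 'e' vs 'e' =
  Pos 1: 'x' vs 'm' !=
  Pos 2: 'p' vs 'p' =
  Pos 3: 'a' vs 'i' !=
  Pos 4: 'n' vs 'r' !=
  Pos 5: 'd' vs 'e' !=
Hamming distance = 4


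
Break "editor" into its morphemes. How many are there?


Word: "editor"
Morphemes: edit + -or
Each morpheme carries meaning
= 2 morphemes


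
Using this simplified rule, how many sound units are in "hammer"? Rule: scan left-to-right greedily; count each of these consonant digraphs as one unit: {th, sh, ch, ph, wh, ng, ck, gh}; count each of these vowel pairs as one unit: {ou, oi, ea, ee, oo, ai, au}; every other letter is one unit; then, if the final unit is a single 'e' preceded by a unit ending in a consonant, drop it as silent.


Word: "hammer" (6 letters)
Left-to-right scan:
  1. 'h' (letter)
  2. 'a' (letter)
  3. 'm' (letter)
  4. 'm' (letter)
  5. 'e' (letter)
  6. 'r' (letter)
Units from scan: 6
Sound units = 6 units


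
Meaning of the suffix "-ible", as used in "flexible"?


Suffix: -ible
Example: flexible = flex + -ible
Meaning = capable of


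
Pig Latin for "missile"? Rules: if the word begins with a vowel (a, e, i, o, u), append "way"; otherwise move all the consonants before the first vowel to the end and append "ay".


Word: "missile"
Starts with consonant(s) → move to end, add 'ay'
Consonant cluster: "m"
Pig Latin = "issilemay"


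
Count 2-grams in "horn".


Word: "horn" (length 4)
Number of 2-grams = length - 2 + 1 = 4 - 2 + 1
= 3


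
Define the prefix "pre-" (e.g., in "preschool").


Prefix: pre-
Example: preschool (pre- + school)
Meaning = before


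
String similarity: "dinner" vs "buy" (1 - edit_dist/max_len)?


Word 1: "dinner" (length 6)
Word 2: "buy" (length 3)
One optimal edit sequence:
  1. delete 'd'  (+1)
  2. delete 'i'  (+1)
  3. delete 'n'  (+1)
  4. substitute 'n' -> 'b'  (+1)
  5. substitute 'e' -> 'u'  (+1)
  6. substitute 'r' -> 'y'  (+1)
Edit distance = 6
Max length = max(6, 3) = 6
Similarity = 1 - 6/6
= 0.0000


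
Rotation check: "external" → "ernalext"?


Word: "external", Candidate: "ernalext"
Method: check if candidate is substring of word+word
"externalexternal" contains "ernalext"? Yes
Is rotation = Yes


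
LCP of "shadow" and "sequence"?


Word 1: "shadow"
Word 2: "sequence"
Comparing from start:
  Pos 0: 's' == 's'
  Pos 1: 'h' != 'e' (stop)
LCP = "s" (length 1)


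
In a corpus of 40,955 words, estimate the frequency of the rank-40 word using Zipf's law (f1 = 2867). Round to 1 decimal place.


Zipf's law: f(r) = f(1) / r
f(1) = 2867
f(40) = 2867 / 40
= 71.7 occurrences


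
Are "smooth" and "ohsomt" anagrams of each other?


Word 1: "smooth" → sorted: hmoost
Word 2: "ohsomt" → sorted: hmoost
Same letters? hmoost == hmoost
Anagram = Yes


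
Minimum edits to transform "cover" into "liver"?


Word 1: "cover" (length 5)
Word 2: "liver" (length 5)
One optimal edit sequence (insert/delete/substitute each cost 1):
  1. substitute 'c' -> 'l'  (+1)
  2. substitute 'o' -> 'i'  (+1)
  3. keep 'v'
  4. keep 'e'
  5. keep 'r'
Total edit operations: 2
Edit distance = 2


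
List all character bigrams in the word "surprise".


Word: "surprise" (length 8)
Number of bigrams = 8 - 2 + 1 = 7
  Position 0: "su"
  Position 1: "ur"
  Position 2: "rp"
  Position 3: "pr"
  Position 4: "ri"
  Position 5: "is"
  Position 6: "se"
Bigrams = "su", "ur", "rp", "pr", "ri", "is", "se"


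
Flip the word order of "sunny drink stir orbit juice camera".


Original: "sunny drink stir orbit juice camera"
Words (1..n): sunny | drink | stir | orbit | juice | camera
Reversed (n..1): camera | juice | orbit | stir | drink | sunny
Result = "camera juice orbit stir drink sunny"


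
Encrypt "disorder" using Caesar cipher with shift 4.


Word: "disorder"
Shift: 4
Each letter → (letter + shift) mod 26:
  'd' (3) + 4 = 7 → 'h'
  'i' (8) + 4 = 12 → 'm'
  's' (18) + 4 = 22 → 'w'
  'o' (14) + 4 = 18 → 's'
  'r' (17) + 4 = 21 → 'v'
  'd' (3) + 4 = 7 → 'h'
  'e' (4) + 4 = 8 → 'i'
  'r' (17) + 4 = 21 → 'v'
Result = "hmwsvhiv"


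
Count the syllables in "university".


Word: "university"
Syllable breakdown: u-ni-ver-si-ty
Counting: 5 parts
= 5 syllables


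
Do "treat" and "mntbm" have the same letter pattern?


Pattern of "treat": [0, 1, 2, 3, 0]
Pattern of "mntbm": [0, 1, 2, 3, 0]
Patterns match
Same pattern = Yes


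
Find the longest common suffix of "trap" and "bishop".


Word 1: "trap"
Word 2: "bishop"
Comparing from end:
  Pos -1: 'p' == 'p'
  Pos -2: 'a' != 'o' (stop)
LCS = "p" (length 1)


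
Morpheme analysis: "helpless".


Word: "helpless"
Morphemes: help + -less
Each morpheme carries meaning
= 2 morphemes


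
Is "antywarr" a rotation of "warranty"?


Word: "warranty", Candidate: "antywarr"
Method: check if candidate is substring of word+word
"warrantywarranty" contains "antywarr"? Yes
Is rotation = Yes


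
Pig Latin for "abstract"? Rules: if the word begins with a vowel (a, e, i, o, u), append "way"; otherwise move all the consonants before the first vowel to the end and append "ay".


Word: "abstract"
Starts with vowel → add 'way'
Pig Latin = "abstractway"


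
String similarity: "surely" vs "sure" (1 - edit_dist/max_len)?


Word 1: "surely" (length 6)
Word 2: "sure" (length 4)
One optimal edit sequence:
  1. keep 's'
  2. keep 'u'
  3. keep 'r'
  4. keep 'e'
  5. delete 'l'  (+1)
  6. delete 'y'  (+1)
Edit distance = 2
Max length = max(6, 4) = 6
Similarity = 1 - 2/6
= 0.6667


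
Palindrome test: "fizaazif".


Word: "fizaazif"
Reversed: "fizaazif"
Forward == Backward? fizaazif == fizaazif
Palindrome = Yes


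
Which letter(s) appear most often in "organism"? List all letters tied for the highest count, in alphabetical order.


Word: "organism"
Letter counts:
  'a': 1
  'g': 1
  'i': 1
  'm': 1
  'n': 1
  'o': 1
  'r': 1
  's': 1
Maximum count = 1
Most frequent = 'a', 'g', 'i', 'm', 'n', 'o', 'r', 's' (1 time each)


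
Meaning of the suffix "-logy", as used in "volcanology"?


Suffix: -logy
Example: volcanology = volcano + -logy
Meaning = study of


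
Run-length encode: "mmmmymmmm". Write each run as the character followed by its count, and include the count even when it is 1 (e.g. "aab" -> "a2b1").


String: "mmmmymmmm"
Scanning for consecutive runs:
  'm' x 4
  'y' x 1
  'm' x 4
RLE = "m4y1m4"


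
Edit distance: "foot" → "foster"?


Word 1: "foot" (length 4)
Word 2: "foster" (length 6)
One optimal edit sequence (insert/delete/substitute each cost 1):
  1. keep 'f'
  2. keep 'o'
  3. substitute 'o' -> 's'  (+1)
  4. keep 't'
  5. insert 'e'  (+1)
  6. insert 'r'  (+1)
Total edit operations: 3
Edit distance = 3


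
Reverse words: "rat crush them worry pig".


Original: "rat crush them worry pig"
Words (1..n): rat | crush | them | worry | pig
Reversed (n..1): pig | worry | them | crush | rat
Result = "pig worry them crush rat"


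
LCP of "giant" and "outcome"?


Word 1: "giant"
Word 2: "outcome"
Comparing from start:
  Pos 0: 'g' != 'o' (stop)
LCP = "" (length 0)


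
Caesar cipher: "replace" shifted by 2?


Word: "replace"
Shift: 2
Each letter → (letter + shift) mod 26:
  'r' (17) + 2 = 19 → 't'
  'e' (4) + 2 = 6 → 'g'
  'p' (15) + 2 = 17 → 'r'
  'l' (11) + 2 = 13 → 'n'
  'a' (0) + 2 = 2 → 'c'
  'c' (2) + 2 = 4 → 'e'
  'e' (4) + 2 = 6 → 'g'
Result = "tgrnceg"


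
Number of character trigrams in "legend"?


Word: "legend" (length 6)
Number of 3-grams = length - 3 + 1 = 6 - 3 + 1
= 4


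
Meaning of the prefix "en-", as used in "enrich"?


Prefix: en-
As in: enrich -> en- + rich
Meaning = cause to / put into


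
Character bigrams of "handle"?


Word: "handle" (length 6)
Number of bigrams = 6 - 2 + 1 = 5
  Position 0: "ha"
  Position 1: "an"
  Position 2: "nd"
  Position 3: "dl"
  Position 4: "le"
Bigrams = "ha", "an", "nd", "dl", "le"


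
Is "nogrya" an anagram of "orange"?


Word 1: "orange" → sorted: aegnor
Word 2: "nogrya" → sorted: agnory
Same letters? aegnor != agnory
Anagram = No


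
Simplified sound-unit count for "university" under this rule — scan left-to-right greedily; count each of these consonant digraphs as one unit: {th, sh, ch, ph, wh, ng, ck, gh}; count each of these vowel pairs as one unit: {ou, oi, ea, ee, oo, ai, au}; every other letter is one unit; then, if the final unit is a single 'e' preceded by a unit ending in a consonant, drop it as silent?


Word: "university" (10 letters)
Left-to-right scan:
  1. 'u' (letter)
  2. 'n' (letter)
  3. 'i' (letter)
  4. 'v' (letter)
  5. 'e' (letter)
  6. 'r' (letter)
  7. 's' (letter)
  8. 'i' (letter)
  9. 't' (letter)
  10. 'y' (letter)
Units from scan: 10
Sound units = 10 units


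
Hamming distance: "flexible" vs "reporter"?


Comparing character by character (same length = 8):
  Pos 0: 'f' vs 'r' !=
  Pos 1: 'l' vs 'e' !=
  Pos 2: 'e' vs 'p' !=
  Pos 3: 'x' vs 'o' !=
  Pos 4: 'i' vs 'r' !=
  Pos 5: 'b' vs 't' !=
  Pos 6: 'l' vs 'e' !=
  Pos 7: 'e' vs 'r' !=
Hamming distance = 8


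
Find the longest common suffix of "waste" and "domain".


Word 1: "waste"
Word 2: "domain"
Comparing from end:
  Pos -1: 'e' != 'n' (stop)
LCS = "" (length 0)


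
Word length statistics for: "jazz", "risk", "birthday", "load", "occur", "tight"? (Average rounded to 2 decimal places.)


Lengths: "jazz"=4, "risk"=4, "birthday"=8, "load"=4, "occur"=5, "tight"=5
Sum = 30, Count = 6
Average = 30/6 = 5.00
= avg=5.00, min=4, max=8


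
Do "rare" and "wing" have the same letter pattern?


Pattern of "rare": [0, 1, 0, 2]
Pattern of "wing": [0, 1, 2, 3]
Patterns do not match
Same pattern = No


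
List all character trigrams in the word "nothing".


Word: "nothing" (length 7)
Number of trigrams = 7 - 3 + 1 = 5
  Position 0: "not"
  Position 1: "oth"
  Position 2: "thi"
  Position 3: "hin"
  Position 4: "ing"
Trigrams = "not", "oth", "thi", "hin", "ing"


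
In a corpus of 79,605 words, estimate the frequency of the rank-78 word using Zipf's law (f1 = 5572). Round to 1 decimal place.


Zipf's law: f(r) = f(1) / r
f(1) = 5572
f(78) = 5572 / 78
= 71.4 occurrences


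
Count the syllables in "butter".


Word: "butter"
Syllable breakdown: but | ter
Counting: 2 parts
= 2 syllables


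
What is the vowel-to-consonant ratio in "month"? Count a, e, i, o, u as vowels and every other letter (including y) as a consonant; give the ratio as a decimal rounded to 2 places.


Word: "month"
Vowels (a,e,i,o,u): 1
Consonants: 4
Ratio = 1/4
= 0.25


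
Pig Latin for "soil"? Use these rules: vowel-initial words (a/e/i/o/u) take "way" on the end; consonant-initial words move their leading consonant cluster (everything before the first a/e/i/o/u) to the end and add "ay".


Word: "soil"
Starts with consonant(s) → move to end, add 'ay'
Consonant cluster: "s"
Pig Latin = "oilsay"


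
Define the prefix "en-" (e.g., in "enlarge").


Prefix: en-
Example: enlarge (en- + large)
Meaning = cause to / put into


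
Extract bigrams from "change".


Word: "change" (length 6)
Number of bigrams = 6 - 2 + 1 = 5
  Position 0: "ch"
  Position 1: "ha"
  Position 2: "an"
  Position 3: "ng"
  Position 4: "ge"
Bigrams = "ch", "ha", "an", "ng", "ge"


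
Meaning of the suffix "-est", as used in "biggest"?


Suffix: -est
Example: biggest (big + -est, with a spelling change)
Meaning = most


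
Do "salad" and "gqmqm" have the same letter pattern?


Pattern of "salad": [0, 1, 2, 1, 3]
Pattern of "gqmqm": [0, 1, 2, 1, 2]
Patterns do not match
Same pattern = No


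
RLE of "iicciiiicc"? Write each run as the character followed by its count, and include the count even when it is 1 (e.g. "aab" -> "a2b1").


String: "iicciiiicc"
Scanning for consecutive runs:
  'i' x 2
  'c' x 2
  'i' x 4
  'c' x 2
RLE = "i2c2i4c2"


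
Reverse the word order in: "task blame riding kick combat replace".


Original: "task blame riding kick combat replace"
Words (1..n): task | blame | riding | kick | combat | replace
Reversed (n..1): replace | combat | kick | riding | blame | task
Result = "replace combat kick riding blame task"


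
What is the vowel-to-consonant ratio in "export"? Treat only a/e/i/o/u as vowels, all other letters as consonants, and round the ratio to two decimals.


Word: "export"
Vowels (a,e,i,o,u): 2
Consonants: 4
Ratio = 2/4
= 0.50


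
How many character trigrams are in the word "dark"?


Word: "dark" (length 4)
Number of 3-grams = length - 3 + 1 = 4 - 3 + 1
= 2


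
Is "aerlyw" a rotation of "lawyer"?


Word: "lawyer", Candidate: "aerlyw"
Method: check if candidate is substring of word+word
"lawyerlawyer" contains "aerlyw"? No
Is rotation = No


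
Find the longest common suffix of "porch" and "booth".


Word 1: "porch"
Word 2: "booth"
Comparing from end:
  Pos -1: 'h' == 'h'
  Pos -2: 'c' != 't' (stop)
LCS = "h" (length 1)


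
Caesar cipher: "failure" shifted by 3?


Word: "failure"
Shift: 3
Each letter → (letter + shift) mod 26:
  'f' (5) + 3 = 8 → 'i'
  'a' (0) + 3 = 3 → 'd'
  'i' (8) + 3 = 11 → 'l'
  'l' (11) + 3 = 14 → 'o'
  'u' (20) + 3 = 23 → 'x'
  'r' (17) + 3 = 20 → 'u'
  'e' (4) + 3 = 7 → 'h'
Result = "idloxuh"


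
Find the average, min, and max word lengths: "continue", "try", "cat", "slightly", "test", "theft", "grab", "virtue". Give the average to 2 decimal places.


Lengths: "continue"=8, "try"=3, "cat"=3, "slightly"=8, "test"=4, "theft"=5, "grab"=4, "virtue"=6
Sum = 41, Count = 8
Average = 41/8 = 5.13
= avg=5.13, min=3, max=8


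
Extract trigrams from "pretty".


Word: "pretty" (length 6)
Number of trigrams = 6 - 3 + 1 = 4
  Position 0: "pre"
  Position 1: "ret"
  Position 2: "ett"
  Position 3: "tty"
Trigrams = "pre", "ret", "ett", "tty"


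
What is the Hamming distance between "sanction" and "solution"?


Comparing character by character (same length = 8):
  Pos 0: 's' vs 's' =
  Pos 1: 'a' vs 'o' !=
  Pos 2: 'n' vs 'l' !=
  Pos 3: 'c' vs 'u' !=
  Pos 4: 't' vs 't' =
  Pos 5: 'i' vs 'i' =
  Pos 6: 'o' vs 'o' =
  Pos 7: 'n' vs 'n' =
Hamming distance = 3


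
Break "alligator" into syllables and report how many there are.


Word: "alligator"
Syllable breakdown: al · li · ga · tor
Counting: 4 parts
= 4 syllables


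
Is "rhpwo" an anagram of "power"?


Word 1: "power" → sorted: eoprw
Word 2: "rhpwo" → sorted: hoprw
Same letters? eoprw != hoprw
Anagram = No


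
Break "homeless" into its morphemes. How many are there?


Word: "homeless"
Morphemes: home + -less
Each morpheme carries meaning
= 2 morphemes


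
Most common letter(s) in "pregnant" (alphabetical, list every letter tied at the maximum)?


Word: "pregnant"
Letter counts:
  'a': 1
  'e': 1
  'g': 1
  'n': 2
  'p': 1
  'r': 1
  't': 1
Maximum count = 2
Most frequent = 'n' (2 times each)


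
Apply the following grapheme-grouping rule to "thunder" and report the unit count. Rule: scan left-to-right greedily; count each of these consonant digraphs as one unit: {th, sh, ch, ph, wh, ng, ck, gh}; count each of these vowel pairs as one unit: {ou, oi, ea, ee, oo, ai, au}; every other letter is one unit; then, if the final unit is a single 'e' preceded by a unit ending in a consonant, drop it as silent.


Word: "thunder" (7 letters)
Left-to-right scan:
  (1) 'th' (digraph)
  (2) 'u' (letter)
  (3) 'n' (letter)
  (4) 'd' (letter)
  (5) 'e' (letter)
  (6) 'r' (letter)
Units from scan: 6
Sound units = 6 units


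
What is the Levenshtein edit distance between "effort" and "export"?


Word 1: "effort" (length 6)
Word 2: "export" (length 6)
One optimal edit sequence (insert/delete/substitute each cost 1):
  1. keep 'e'
  2. substitute 'f' -> 'x'  (+1)
  3. substitute 'f' -> 'p'  (+1)
  4. keep 'o'
  5. keep 'r'
  6. keep 't'
Total edit operations: 2
Edit distance = 2


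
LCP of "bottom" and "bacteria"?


Word 1: "bottom"
Word 2: "bacteria"
Comparing from start:
  Pos 0: 'b' == 'b'
  Pos 1: 'o' != 'a' (stop)
LCP = "b" (length 1)


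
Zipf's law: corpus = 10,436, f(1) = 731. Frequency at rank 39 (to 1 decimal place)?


Zipf's law: f(r) = f(1) / r
f(1) = 731
f(39) = 731 / 39
= 18.7 occurrences


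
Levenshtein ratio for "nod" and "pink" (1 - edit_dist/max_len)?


Word 1: "nod" (length 3)
Word 2: "pink" (length 4)
One optimal edit sequence:
  1. insert 'p'  (+1)
  2. substitute 'n' -> 'i'  (+1)
  3. substitute 'o' -> 'n'  (+1)
  4. substitute 'd' -> 'k'  (+1)
Edit distance = 4
Max length = max(3, 4) = 4
Similarity = 1 - 4/4
= 0.0000


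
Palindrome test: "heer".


Word: "heer"
Reversed: "reeh"
Forward == Backward? heer != reeh
Palindrome = No


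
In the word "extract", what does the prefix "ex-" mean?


Prefix: ex-
As in: extract -> ex- + tract
Meaning = out / former


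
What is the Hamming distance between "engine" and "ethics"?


Comparing character by character (same length = 6):
  Pos 0: 'e' vs 'e' =
  Pos 1: 'n' vs 't' !=
  Pos 2: 'g' vs 'h' !=
  Pos 3: 'i' vs 'i' =
  Pos 4: 'n' vs 'c' !=
  Pos 5: 'e' vs 's' !=
Hamming distance = 4


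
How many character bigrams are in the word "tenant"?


Word: "tenant" (length 6)
Number of 2-grams = length - 2 + 1 = 6 - 2 + 1
= 5


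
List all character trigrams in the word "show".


Word: "show" (length 4)
Number of trigrams = 4 - 3 + 1 = 2
  Position 0: "sho"
  Position 1: "how"
Trigrams = "sho", "how"


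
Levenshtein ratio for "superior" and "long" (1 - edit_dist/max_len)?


Word 1: "superior" (length 8)
Word 2: "long" (length 4)
One optimal edit sequence:
  1. delete 's'  (+1)
  2. delete 'u'  (+1)
  3. delete 'p'  (+1)
  4. delete 'e'  (+1)
  5. substitute 'r' -> 'l'  (+1)
  6. substitute 'i' -> 'o'  (+1)
  7. substitute 'o' -> 'n'  (+1)
  8. substitute 'r' -> 'g'  (+1)
Edit distance = 8
Max length = max(8, 4) = 8
Similarity = 1 - 8/8
= 0.0000


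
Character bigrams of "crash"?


Word: "crash" (length 5)
Number of bigrams = 5 - 2 + 1 = 4
  Position 0: "cr"
  Position 1: "ra"
  Position 2: "as"
  Position 3: "sh"
Bigrams = "cr", "ra", "as", "sh"


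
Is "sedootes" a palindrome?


Word: "sedootes"
Reversed: "setoodes"
Forward == Backward? sedootes != setoodes
Palindrome = No


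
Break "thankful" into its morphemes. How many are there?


Word: "thankful"
Morphemes: thank | -ful
Each morpheme carries meaning
= 2 morphemes


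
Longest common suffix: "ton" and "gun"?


Word 1: "ton"
Word 2: "gun"
Comparing from end:
  Pos -1: 'n' == 'n'
  Pos -2: 'o' != 'u' (stop)
LCS = "n" (length 1)


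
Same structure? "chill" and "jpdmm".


Pattern of "chill": [0, 1, 2, 3, 3]
Pattern of "jpdmm": [0, 1, 2, 3, 3]
Patterns match
Same pattern = Yes


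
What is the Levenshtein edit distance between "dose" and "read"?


Word 1: "dose" (length 4)
Word 2: "read" (length 4)
One optimal edit sequence (insert/delete/substitute each cost 1):
  1. substitute 'd' -> 'r'  (+1)
  2. substitute 'o' -> 'e'  (+1)
  3. substitute 's' -> 'a'  (+1)
  4. substitute 'e' -> 'd'  (+1)
Total edit operations: 4
Edit distance = 4


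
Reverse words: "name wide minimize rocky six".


Original: "name wide minimize rocky six"
Words (1..n): name | wide | minimize | rocky | six
Reversed (n..1): six | rocky | minimize | wide | name
Result = "six rocky minimize wide name"


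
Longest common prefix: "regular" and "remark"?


Word 1: "regular"
Word 2: "remark"
Comparing from start:
  Pos 0: 'r' == 'r'
  Pos 1: 'e' == 'e'
  Pos 2: 'g' != 'm' (stop)
LCP = "re" (length 2)


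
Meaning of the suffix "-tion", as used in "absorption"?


Suffix: -tion
Example: absorption = absorb + -tion, with a spelling change
Meaning = act or process


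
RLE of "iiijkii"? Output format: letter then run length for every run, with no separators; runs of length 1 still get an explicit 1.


String: "iiijkii"
Scanning for consecutive runs:
  'i' x 3
  'j' x 1
  'k' x 1
  'i' x 2
RLE = "i3j1k1i2"


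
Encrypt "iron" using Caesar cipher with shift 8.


Word: "iron"
Shift: 8
Each letter → (letter + shift) mod 26:
  'i' (8) + 8 = 16 → 'q'
  'r' (17) + 8 = 25 → 'z'
  'o' (14) + 8 = 22 → 'w'
  'n' (13) + 8 = 21 → 'v'
Result = "qzwv"


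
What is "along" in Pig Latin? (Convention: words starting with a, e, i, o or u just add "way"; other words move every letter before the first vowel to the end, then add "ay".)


Word: "along"
Starts with vowel → add 'way'
Pig Latin = "alongway"


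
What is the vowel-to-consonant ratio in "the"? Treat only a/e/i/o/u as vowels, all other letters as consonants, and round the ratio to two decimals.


Word: "the"
Vowels (a,e,i,o,u): 1
Consonants: 2
Ratio = 1/2
= 0.50


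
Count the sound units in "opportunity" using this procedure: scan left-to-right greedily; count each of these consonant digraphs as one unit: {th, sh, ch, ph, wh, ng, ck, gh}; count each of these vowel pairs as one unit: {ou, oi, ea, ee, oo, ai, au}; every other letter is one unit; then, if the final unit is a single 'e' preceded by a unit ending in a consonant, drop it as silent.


Word: "opportunity" (11 letters)
Left-to-right scan:
  1. 'o' (letter)
  2. 'p' (letter)
  3. 'p' (letter)
  4. 'o' (letter)
  5. 'r' (letter)
  6. 't' (letter)
  7. 'u' (letter)
  8. 'n' (letter)
  9. 'i' (letter)
  10. 't' (letter)
  11. 'y' (letter)
Units from scan: 11
Sound units = 11 units


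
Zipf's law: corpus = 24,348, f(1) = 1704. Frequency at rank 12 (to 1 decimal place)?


Zipf's law: f(r) = f(1) / r
f(1) = 1704
f(12) = 1704 / 12
= 142.0 occurrences


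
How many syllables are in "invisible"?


Word: "invisible"
Syllable breakdown: in | vis | i | ble
Counting: 4 parts
= 4 syllables


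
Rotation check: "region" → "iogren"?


Word: "region", Candidate: "iogren"
Method: check if candidate is substring of word+word
"regionregion" contains "iogren"? No
Is rotation = No


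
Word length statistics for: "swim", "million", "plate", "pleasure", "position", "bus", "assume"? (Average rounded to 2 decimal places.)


Lengths: "swim"=4, "million"=7, "plate"=5, "pleasure"=8, "position"=8, "bus"=3, "assume"=6
Sum = 41, Count = 7
Average = 41/7 = 5.86
= avg=5.86, min=3, max=8


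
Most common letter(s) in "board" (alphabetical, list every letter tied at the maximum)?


Word: "board"
Letter counts:
  'a': 1
  'b': 1
  'd': 1
  'o': 1
  'r': 1
Maximum count = 1
Most frequent = 'a', 'b', 'd', 'o', 'r' (1 time each)


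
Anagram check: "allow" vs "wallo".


Word 1: "allow" → sorted: allow
Word 2: "wallo" → sorted: allow
Same letters? allow == allow
Anagram = Yes


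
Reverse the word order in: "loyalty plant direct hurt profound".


Original: "loyalty plant direct hurt profound"
Words (1..n): loyalty | plant | direct | hurt | profound
Reversed (n..1): profound | hurt | direct | plant | loyalty
Result = "profound hurt direct plant loyalty"


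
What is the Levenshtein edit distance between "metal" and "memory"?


Word 1: "metal" (length 5)
Word 2: "memory" (length 6)
One optimal edit sequence (insert/delete/substitute each cost 1):
  1. keep 'm'
  2. keep 'e'
  3. insert 'm'  (+1)
  4. substitute 't' -> 'o'  (+1)
  5. substitute 'a' -> 'r'  (+1)
  6. substitute 'l' -> 'y'  (+1)
Total edit operations: 4
Edit distance = 4


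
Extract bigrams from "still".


Word: "still" (length 5)
Number of bigrams = 5 - 2 + 1 = 4
  Position 0: "st"
  Position 1: "ti"
  Position 2: "il"
  Position 3: "ll"
Bigrams = "st", "ti", "il", "ll"


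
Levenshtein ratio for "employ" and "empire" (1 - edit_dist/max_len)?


Word 1: "employ" (length 6)
Word 2: "empire" (length 6)
One optimal edit sequence:
  1. keep 'e'
  2. keep 'm'
  3. keep 'p'
  4. substitute 'l' -> 'i'  (+1)
  5. substitute 'o' -> 'r'  (+1)
  6. substitute 'y' -> 'e'  (+1)
Edit distance = 3
Max length = max(6, 6) = 6
Similarity = 1 - 3/6
= 0.5000


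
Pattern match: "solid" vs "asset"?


Pattern of "solid": [0, 1, 2, 3, 4]
Pattern of "asset": [0, 1, 1, 2, 3]
Patterns do not match
Same pattern = No


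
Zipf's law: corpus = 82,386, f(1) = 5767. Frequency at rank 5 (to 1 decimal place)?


Zipf's law: f(r) = f(1) / r
f(1) = 5767
f(5) = 5767 / 5
= 1153.4 occurrences


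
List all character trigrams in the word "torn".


Word: "torn" (length 4)
Number of trigrams = 4 - 3 + 1 = 2
  Position 0: "tor"
  Position 1: "orn"
Trigrams = "tor", "orn"


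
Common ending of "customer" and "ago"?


Word 1: "customer"
Word 2: "ago"
Comparing from end:
  Pos -1: 'r' != 'o' (stop)
LCS = "" (length 0)


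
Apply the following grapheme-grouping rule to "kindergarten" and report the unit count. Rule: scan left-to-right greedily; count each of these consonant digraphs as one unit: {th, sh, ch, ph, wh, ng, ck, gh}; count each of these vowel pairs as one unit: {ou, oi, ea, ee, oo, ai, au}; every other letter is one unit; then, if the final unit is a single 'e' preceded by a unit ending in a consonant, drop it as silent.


Word: "kindergarten" (12 letters)
Left-to-right scan:
  [1] 'k' (letter)
  [2] 'i' (letter)
  [3] 'n' (letter)
  [4] 'd' (letter)
  [5] 'e' (letter)
  [6] 'r' (letter)
  [7] 'g' (letter)
  [8] 'a' (letter)
  [9] 'r' (letter)
  [10] 't' (letter)
  [11] 'e' (letter)
  [12] 'n' (letter)
Units from scan: 12
Sound units = 12 units


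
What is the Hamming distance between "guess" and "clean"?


Comparing character by character (same length = 5):
  Pos 0: 'g' vs 'c' !=
  Pos 1: 'u' vs 'l' !=
  Pos 2: 'e' vs 'e' =
  Pos 3: 's' vs 'a' !=
  Pos 4: 's' vs 'n' !=
Hamming distance = 4


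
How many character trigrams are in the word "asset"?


Word: "asset" (length 5)
Number of 3-grams = length - 3 + 1 = 5 - 3 + 1
= 3


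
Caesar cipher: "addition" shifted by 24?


Word: "addition"
Shift: 24
Each letter → (letter + shift) mod 26:
  'a' (0) + 24 = 24 → 'y'
  'd' (3) + 24 = 1 → 'b'
  'd' (3) + 24 = 1 → 'b'
  'i' (8) + 24 = 6 → 'g'
  't' (19) + 24 = 17 → 'r'
  'i' (8) + 24 = 6 → 'g'
  'o' (14) + 24 = 12 → 'm'
  'n' (13) + 24 = 11 → 'l'
Result = "ybbgrgml"


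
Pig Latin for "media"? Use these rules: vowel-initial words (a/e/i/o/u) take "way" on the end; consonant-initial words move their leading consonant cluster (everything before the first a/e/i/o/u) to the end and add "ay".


Word: "media"
Starts with consonant(s) → move to end, add 'ay'
Consonant cluster: "m"
Pig Latin = "ediamay"


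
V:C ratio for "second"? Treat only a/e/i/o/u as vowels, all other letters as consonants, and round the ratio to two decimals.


Word: "second"
Vowels (a,e,i,o,u): 2
Consonants: 4
Ratio = 2/4
= 0.50


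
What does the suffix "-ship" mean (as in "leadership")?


Suffix: -ship
Example: leadership = leader + -ship
Meaning = state / position


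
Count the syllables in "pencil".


Word: "pencil"
Syllable breakdown: pen | cil
Counting: 2 parts
= 2 syllables


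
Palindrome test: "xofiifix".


Word: "xofiifix"
Reversed: "xifiifox"
Forward == Backward? xofiifix != xifiifox
Palindrome = No


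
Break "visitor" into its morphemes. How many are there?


Word: "visitor"
Morphemes: visit / -or
Each morpheme carries meaning
= 2 morphemes


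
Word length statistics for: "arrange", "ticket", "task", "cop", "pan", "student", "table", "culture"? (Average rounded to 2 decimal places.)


Lengths: "arrange"=7, "ticket"=6, "task"=4, "cop"=3, "pan"=3, "student"=7, "table"=5, "culture"=7
Sum = 42, Count = 8
Average = 42/8 = 5.25
= avg=5.25, min=3, max=7


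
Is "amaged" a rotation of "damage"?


Word: "damage", Candidate: "amaged"
Method: check if candidate is substring of word+word
"damagedamage" contains "amaged"? Yes
Is rotation = Yes


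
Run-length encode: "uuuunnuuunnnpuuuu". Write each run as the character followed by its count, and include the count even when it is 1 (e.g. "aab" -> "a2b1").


String: "uuuunnuuunnnpuuuu"
Scanning for consecutive runs:
  'u' x 4
  'n' x 2
  'u' x 3
  'n' x 3
  'p' x 1
  'u' x 4
RLE = "u4n2u3n3p1u4"


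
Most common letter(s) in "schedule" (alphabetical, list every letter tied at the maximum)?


Word: "schedule"
Letter counts:
  'c': 1
  'd': 1
  'e': 2
  'h': 1
  'l': 1
  's': 1
  'u': 1
Maximum count = 2
Most frequent = 'e' (2 times each)


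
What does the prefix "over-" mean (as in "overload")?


Prefix: over-
Example: overload (over- + load)
Meaning = excessive


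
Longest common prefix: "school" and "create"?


Word 1: "school"
Word 2: "create"
Comparing from start:
  Pos 0: 's' != 'c' (stop)
LCP = "" (length 0)


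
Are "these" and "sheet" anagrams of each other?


Word 1: "these" → sorted: eehst
Word 2: "sheet" → sorted: eehst
Same letters? eehst == eehst
Anagram = Yes


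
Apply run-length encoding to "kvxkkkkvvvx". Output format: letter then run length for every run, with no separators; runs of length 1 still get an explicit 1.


String: "kvxkkkkvvvx"
Scanning for consecutive runs:
  'k' x 1
  'v' x 1
  'x' x 1
  'k' x 4
  'v' x 3
  'x' x 1
RLE = "k1v1x1k4v3x1"


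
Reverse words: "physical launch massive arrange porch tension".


Original: "physical launch massive arrange porch tension"
Words (1..n): physical | launch | massive | arrange | porch | tension
Reversed (n..1): tension | porch | arrange | massive | launch | physical
Result = "tension porch arrange massive launch physical"
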